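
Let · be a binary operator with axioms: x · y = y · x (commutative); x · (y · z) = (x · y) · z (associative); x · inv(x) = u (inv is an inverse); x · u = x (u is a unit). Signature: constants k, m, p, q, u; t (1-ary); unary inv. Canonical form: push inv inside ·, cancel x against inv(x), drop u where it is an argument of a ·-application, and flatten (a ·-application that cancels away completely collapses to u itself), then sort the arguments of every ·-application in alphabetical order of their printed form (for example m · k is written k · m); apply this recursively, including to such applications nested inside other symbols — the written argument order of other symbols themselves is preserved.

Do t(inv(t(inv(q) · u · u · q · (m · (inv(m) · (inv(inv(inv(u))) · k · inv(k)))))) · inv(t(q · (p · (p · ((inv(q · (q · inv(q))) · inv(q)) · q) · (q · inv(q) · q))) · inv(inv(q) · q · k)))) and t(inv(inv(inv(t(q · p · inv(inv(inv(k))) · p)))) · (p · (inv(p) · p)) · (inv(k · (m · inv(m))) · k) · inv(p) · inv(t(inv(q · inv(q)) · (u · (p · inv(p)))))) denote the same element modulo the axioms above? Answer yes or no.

Answer: yes — both canonical forms are t(inv(t(inv(k) · p · p · q)) · inv(t(u)))

Derivation:
Left:  t(inv(t(inv(q) · u · u · q · (m · (inv(m) · (inv(inv(inv(u))) · k · inv(k)))))) · inv(t(q · (p · (p · ((inv(q · (q · inv(q))) · inv(q)) · q) · (q · inv(q) · q))) · inv(inv(q) · q · k))))
  Focus inside:  inv(t(inv(q) · u · u · q · (m · (inv(m) · (inv(inv(inv(u))) · k · inv(k)))))) · inv(t(q · (p · (p · ((inv(q · (q · inv(q))) · inv(q)) · q) · (q · inv(q) · q))) · inv(inv(q) · q · k)))
  Push inv inside:  distribute inv over · and collapse double inv
  Combine occurrences:  inv(t(u)) · inv(t(inv(k) · p · p · q))
  Sort arguments:  inv(t(inv(k) · p · p · q)) · inv(t(u))
  Reassemble:  t(inv(t(inv(k) · p · p · q)) · inv(t(u)))
Right:  t(inv(inv(inv(t(q · p · inv(inv(inv(k))) · p)))) · (p · (inv(p) · p)) · (inv(k · (m · inv(m))) · k) · inv(p) · inv(t(inv(q · inv(q)) · (u · (p · inv(p))))))
  Focus inside:  inv(inv(inv(t(q · p · inv(inv(inv(k))) · p)))) · (p · (inv(p) · p)) · (inv(k · (m · inv(m))) · k) · inv(p) · inv(t(inv(q · inv(q)) · (u · (p · inv(p)))))
  Push inv inside:  distribute inv over · and collapse double inv
  Cancel:  p cancels; k cancels; m cancels
  Collect terms:  inv(t(inv(k) · p · p · q)) · inv(t(u))
  Put back:  t(inv(t(inv(k) · p · p · q)) · inv(t(u)))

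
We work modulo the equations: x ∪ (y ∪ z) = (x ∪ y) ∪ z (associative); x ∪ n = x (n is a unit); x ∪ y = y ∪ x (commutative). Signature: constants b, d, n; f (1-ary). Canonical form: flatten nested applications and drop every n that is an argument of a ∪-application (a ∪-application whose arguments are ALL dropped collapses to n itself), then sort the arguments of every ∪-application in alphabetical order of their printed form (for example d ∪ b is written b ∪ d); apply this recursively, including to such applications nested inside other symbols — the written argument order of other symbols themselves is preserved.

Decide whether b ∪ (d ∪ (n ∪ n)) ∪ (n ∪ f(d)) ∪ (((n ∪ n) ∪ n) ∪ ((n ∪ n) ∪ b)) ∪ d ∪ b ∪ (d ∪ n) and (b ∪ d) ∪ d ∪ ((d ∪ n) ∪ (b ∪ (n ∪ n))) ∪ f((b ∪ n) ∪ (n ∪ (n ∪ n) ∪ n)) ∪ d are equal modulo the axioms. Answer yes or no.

Left:  b ∪ (d ∪ (n ∪ n)) ∪ (n ∪ f(d)) ∪ (((n ∪ n) ∪ n) ∪ ((n ∪ n) ∪ b)) ∪ d ∪ b ∪ (d ∪ n)
  Merge nested applications:  b ∪ d ∪ n ∪ n ∪ n ∪ f(d) ∪ n ∪ n ∪ n ∪ n ∪ n ∪ b ∪ d ∪ b ∪ d ∪ n
  Drop the unit:  drop n (×9)
  Sort:  b ∪ b ∪ b ∪ d ∪ d ∪ d ∪ f(d)
Right:  (b ∪ d) ∪ d ∪ ((d ∪ n) ∪ (b ∪ (n ∪ n))) ∪ f((b ∪ n) ∪ (n ∪ (n ∪ n) ∪ n)) ∪ d
  Flatten:  b ∪ d ∪ d ∪ d ∪ n ∪ b ∪ n ∪ n ∪ f((b ∪ n) ∪ (n ∪ (n ∪ n) ∪ n)) ∪ d
  Canonicalize subterm:  f((b ∪ n) ∪ (n ∪ (n ∪ n) ∪ n))  →  f(b)
  Drop the unit:  drop n (×3)
  Sort arguments:  b ∪ b ∪ d ∪ d ∪ d ∪ d ∪ f(b)

Answer: no — b ∪ b ∪ b ∪ d ∪ d ∪ d ∪ f(d) vs b ∪ b ∪ d ∪ d ∪ d ∪ d ∪ f(b)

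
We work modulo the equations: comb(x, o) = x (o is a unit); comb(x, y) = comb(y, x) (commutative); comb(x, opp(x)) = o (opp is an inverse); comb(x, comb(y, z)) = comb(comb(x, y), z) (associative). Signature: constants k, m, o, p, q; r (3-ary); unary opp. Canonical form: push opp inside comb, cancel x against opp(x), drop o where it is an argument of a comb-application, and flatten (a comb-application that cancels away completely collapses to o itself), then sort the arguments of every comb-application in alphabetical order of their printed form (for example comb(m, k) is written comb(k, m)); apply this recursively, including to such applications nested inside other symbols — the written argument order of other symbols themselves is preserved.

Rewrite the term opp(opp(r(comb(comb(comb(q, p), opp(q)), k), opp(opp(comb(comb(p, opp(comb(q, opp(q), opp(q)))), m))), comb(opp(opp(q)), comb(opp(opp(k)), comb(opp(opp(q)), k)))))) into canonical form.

Answer: r(comb(k, p), comb(m, p, q), comb(k, k, q, q))

Derivation:
Push opp inside:  distribute opp over comb and collapse double opp
Collect:  r(comb(k, p), comb(m, p, q), comb(k, k, q, q))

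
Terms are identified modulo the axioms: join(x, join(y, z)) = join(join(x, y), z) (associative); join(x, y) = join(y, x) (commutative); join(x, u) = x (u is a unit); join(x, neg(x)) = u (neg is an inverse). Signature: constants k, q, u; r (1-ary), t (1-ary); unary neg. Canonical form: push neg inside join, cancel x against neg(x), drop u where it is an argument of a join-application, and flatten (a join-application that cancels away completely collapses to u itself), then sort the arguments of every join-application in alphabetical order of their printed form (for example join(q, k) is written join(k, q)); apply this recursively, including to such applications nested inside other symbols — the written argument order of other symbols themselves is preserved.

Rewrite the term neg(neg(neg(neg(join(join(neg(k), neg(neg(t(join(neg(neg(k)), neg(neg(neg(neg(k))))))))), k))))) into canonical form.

Push neg inside:  distribute neg over join and collapse double neg
Cancel:  k cancels
Collect terms:  t(join(k, k))

Answer: t(join(k, k))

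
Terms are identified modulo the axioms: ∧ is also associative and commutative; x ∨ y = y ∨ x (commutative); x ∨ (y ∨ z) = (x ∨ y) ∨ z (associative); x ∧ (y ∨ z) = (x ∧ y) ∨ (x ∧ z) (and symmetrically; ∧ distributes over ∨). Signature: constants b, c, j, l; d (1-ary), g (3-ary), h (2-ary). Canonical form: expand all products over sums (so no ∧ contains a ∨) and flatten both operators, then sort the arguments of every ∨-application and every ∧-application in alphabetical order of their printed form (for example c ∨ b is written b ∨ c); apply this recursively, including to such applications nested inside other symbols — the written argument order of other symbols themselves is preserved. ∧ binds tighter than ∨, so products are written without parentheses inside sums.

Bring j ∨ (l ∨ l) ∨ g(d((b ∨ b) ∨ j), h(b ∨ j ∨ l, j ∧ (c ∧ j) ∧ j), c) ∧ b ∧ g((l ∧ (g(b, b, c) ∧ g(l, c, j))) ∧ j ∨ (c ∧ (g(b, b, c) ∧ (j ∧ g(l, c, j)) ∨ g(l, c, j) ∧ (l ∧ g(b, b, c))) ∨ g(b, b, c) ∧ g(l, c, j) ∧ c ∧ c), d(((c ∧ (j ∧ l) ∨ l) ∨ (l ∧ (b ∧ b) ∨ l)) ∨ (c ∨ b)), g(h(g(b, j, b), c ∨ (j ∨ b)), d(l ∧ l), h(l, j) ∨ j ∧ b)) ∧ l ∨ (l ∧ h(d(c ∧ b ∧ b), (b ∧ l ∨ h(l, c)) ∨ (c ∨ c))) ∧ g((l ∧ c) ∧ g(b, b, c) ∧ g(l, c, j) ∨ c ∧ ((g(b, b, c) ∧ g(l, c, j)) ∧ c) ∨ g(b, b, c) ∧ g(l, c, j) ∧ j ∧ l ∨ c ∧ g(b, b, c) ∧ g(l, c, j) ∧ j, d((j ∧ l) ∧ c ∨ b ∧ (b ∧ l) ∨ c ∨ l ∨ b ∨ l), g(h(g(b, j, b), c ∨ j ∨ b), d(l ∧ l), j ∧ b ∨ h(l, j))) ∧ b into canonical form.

Expand products over sums:  j ∨ l ∨ l ∨ b ∧ g(c ∧ c ∧ g(b, b, c) ∧ g(l, c, j) ∨ c ∧ g(b, b, c) ∧ g(l, c, j) ∧ j ∨ c ∧ g(b, b, c) ∧ g(l, c, j) ∧ l ∨ g(b, b, c) ∧ g(l, c, j) ∧ j ∧ l, d(b ∨ b ∧ b ∧ l ∨ c ∨ c ∧ j ∧ l ∨ l ∨ l), g(h(g(b, j, b), b ∨ c ∨ j), d(l ∧ l), b ∧ j ∨ h(l, j))) ∧ g(d(b ∨ b ∨ j), h(b ∨ j ∨ l, c ∧ j ∧ j ∧ j), c) ∧ l ∨ b ∧ g(c ∧ c ∧ g(b, b, c) ∧ g(l, c, j) ∨ c ∧ g(b, b, c) ∧ g(l, c, j) ∧ j ∨ c ∧ g(b, b, c) ∧ g(l, c, j) ∧ l ∨ g(b, b, c) ∧ g(l, c, j) ∧ j ∧ l, d(b ∨ b ∧ b ∧ l ∨ c ∨ c ∧ j ∧ l ∨ l ∨ l), g(h(g(b, j, b), b ∨ c ∨ j), d(l ∧ l), b ∧ j ∨ h(l, j))) ∧ h(d(b ∧ b ∧ c), b ∧ l ∨ c ∨ c ∨ h(l, c)) ∧ l
Sort:  b ∧ g(c ∧ c ∧ g(b, b, c) ∧ g(l, c, j) ∨ c ∧ g(b, b, c) ∧ g(l, c, j) ∧ j ∨ c ∧ g(b, b, c) ∧ g(l, c, j) ∧ l ∨ g(b, b, c) ∧ g(l, c, j) ∧ j ∧ l, d(b ∨ b ∧ b ∧ l ∨ c ∨ c ∧ j ∧ l ∨ l ∨ l), g(h(g(b, j, b), b ∨ c ∨ j), d(l ∧ l), b ∧ j ∨ h(l, j))) ∧ g(d(b ∨ b ∨ j), h(b ∨ j ∨ l, c ∧ j ∧ j ∧ j), c) ∧ l ∨ b ∧ g(c ∧ c ∧ g(b, b, c) ∧ g(l, c, j) ∨ c ∧ g(b, b, c) ∧ g(l, c, j) ∧ j ∨ c ∧ g(b, b, c) ∧ g(l, c, j) ∧ l ∨ g(b, b, c) ∧ g(l, c, j) ∧ j ∧ l, d(b ∨ b ∧ b ∧ l ∨ c ∨ c ∧ j ∧ l ∨ l ∨ l), g(h(g(b, j, b), b ∨ c ∨ j), d(l ∧ l), b ∧ j ∨ h(l, j))) ∧ h(d(b ∧ b ∧ c), b ∧ l ∨ c ∨ c ∨ h(l, c)) ∧ l ∨ j ∨ l ∨ l

Answer: b ∧ g(c ∧ c ∧ g(b, b, c) ∧ g(l, c, j) ∨ c ∧ g(b, b, c) ∧ g(l, c, j) ∧ j ∨ c ∧ g(b, b, c) ∧ g(l, c, j) ∧ l ∨ g(b, b, c) ∧ g(l, c, j) ∧ j ∧ l, d(b ∨ b ∧ b ∧ l ∨ c ∨ c ∧ j ∧ l ∨ l ∨ l), g(h(g(b, j, b), b ∨ c ∨ j), d(l ∧ l), b ∧ j ∨ h(l, j))) ∧ g(d(b ∨ b ∨ j), h(b ∨ j ∨ l, c ∧ j ∧ j ∧ j), c) ∧ l ∨ b ∧ g(c ∧ c ∧ g(b, b, c) ∧ g(l, c, j) ∨ c ∧ g(b, b, c) ∧ g(l, c, j) ∧ j ∨ c ∧ g(b, b, c) ∧ g(l, c, j) ∧ l ∨ g(b, b, c) ∧ g(l, c, j) ∧ j ∧ l, d(b ∨ b ∧ b ∧ l ∨ c ∨ c ∧ j ∧ l ∨ l ∨ l), g(h(g(b, j, b), b ∨ c ∨ j), d(l ∧ l), b ∧ j ∨ h(l, j))) ∧ h(d(b ∧ b ∧ c), b ∧ l ∨ c ∨ c ∨ h(l, c)) ∧ l ∨ j ∨ l ∨ l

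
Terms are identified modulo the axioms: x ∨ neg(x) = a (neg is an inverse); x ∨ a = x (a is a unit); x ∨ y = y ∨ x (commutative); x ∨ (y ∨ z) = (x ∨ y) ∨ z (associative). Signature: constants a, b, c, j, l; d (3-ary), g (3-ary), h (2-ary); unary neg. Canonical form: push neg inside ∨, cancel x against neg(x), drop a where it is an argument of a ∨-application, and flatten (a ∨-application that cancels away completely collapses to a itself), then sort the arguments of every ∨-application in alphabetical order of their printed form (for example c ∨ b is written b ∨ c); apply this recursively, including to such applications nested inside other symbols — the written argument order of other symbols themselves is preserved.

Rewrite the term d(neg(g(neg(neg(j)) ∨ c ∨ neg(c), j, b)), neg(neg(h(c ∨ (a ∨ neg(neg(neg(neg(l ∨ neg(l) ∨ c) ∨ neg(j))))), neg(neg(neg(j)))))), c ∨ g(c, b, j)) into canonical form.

Answer: d(neg(g(j, j, b)), h(c ∨ c ∨ j, neg(j)), c ∨ g(c, b, j))

Derivation:
Descend into:  c ∨ (a ∨ neg(neg(neg(neg(l ∨ neg(l) ∨ c) ∨ neg(j)))))
Push neg inside:  distribute neg over ∨ and collapse double neg
Inverses cancel:  l cancels
Collect:  c ∨ c ∨ j
Rebuild:  d(neg(g(j, j, b)), h(c ∨ c ∨ j, neg(j)), c ∨ g(c, b, j))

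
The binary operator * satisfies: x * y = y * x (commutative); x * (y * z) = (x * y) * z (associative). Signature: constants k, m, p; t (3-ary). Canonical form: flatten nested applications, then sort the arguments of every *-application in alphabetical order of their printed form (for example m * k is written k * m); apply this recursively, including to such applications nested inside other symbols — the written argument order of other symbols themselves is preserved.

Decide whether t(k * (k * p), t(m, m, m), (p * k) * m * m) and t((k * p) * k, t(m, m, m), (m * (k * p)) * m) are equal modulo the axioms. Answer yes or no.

Answer: yes — both canonical forms are t(k * k * p, t(m, m, m), k * m * m * p)

Derivation:
Left:  t(k * (k * p), t(m, m, m), (p * k) * m * m)
  Work inside:  (p * k) * m * m
  Un-nest:  p * k * m * m
  Sort arguments:  k * m * m * p
  Rebuild:  t(k * k * p, t(m, m, m), k * m * m * p)
Right:  t((k * p) * k, t(m, m, m), (m * (k * p)) * m)
  Descend into:  (m * (k * p)) * m
  Un-nest:  m * k * p * m
  Sort arguments:  k * m * m * p
  Reassemble:  t(k * k * p, t(m, m, m), k * m * m * p)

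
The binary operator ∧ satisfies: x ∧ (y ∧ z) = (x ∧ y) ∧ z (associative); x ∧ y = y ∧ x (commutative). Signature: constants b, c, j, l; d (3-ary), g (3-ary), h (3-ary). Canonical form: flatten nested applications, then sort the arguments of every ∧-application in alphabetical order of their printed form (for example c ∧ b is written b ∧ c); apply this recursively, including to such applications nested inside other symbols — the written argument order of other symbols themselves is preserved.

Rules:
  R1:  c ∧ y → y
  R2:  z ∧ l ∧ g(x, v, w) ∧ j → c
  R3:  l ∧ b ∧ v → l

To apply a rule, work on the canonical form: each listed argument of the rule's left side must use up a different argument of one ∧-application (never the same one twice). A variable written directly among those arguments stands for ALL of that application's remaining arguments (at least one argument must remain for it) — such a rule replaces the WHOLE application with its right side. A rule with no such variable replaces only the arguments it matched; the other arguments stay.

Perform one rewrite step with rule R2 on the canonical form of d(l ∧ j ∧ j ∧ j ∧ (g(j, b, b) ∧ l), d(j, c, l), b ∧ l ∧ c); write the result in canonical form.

Answer: d(c, d(j, c, l), b ∧ c ∧ l)

Derivation:
Canonical form:  d(g(j, b, b) ∧ j ∧ j ∧ j ∧ l ∧ l, d(j, c, l), b ∧ c ∧ l)
R2 matches:  uses g(j, b, b), j, l;  v := b, w := b, x := j, z := j ∧ j ∧ l
Every leftover argument binds to the variable; the entire application is replaced.
Giving:  d(c, d(j, c, l), b ∧ c ∧ l)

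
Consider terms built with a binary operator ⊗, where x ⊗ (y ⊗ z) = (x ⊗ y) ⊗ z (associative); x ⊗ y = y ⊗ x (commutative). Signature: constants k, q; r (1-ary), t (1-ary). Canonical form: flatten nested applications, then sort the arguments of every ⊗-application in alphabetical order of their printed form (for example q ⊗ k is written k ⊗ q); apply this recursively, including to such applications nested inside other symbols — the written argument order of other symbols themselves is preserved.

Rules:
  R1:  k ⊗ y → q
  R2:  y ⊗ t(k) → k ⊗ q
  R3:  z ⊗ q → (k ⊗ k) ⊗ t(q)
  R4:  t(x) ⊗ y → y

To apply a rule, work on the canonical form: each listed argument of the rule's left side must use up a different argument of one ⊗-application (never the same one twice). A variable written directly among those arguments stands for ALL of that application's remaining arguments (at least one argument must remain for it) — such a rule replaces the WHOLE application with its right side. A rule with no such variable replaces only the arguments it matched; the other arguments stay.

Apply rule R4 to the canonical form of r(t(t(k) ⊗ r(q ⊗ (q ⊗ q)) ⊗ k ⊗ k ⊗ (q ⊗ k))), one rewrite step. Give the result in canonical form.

Canonical form:  r(t(k ⊗ k ⊗ k ⊗ q ⊗ r(q ⊗ q ⊗ q) ⊗ t(k)))
Match R4:  consume t(k);  x := k, y := k ⊗ k ⊗ k ⊗ q ⊗ r(q ⊗ q ⊗ q)
The extension variable absorbs all remaining arguments, so the whole application is rewritten.
New term:  r(t(k ⊗ k ⊗ k ⊗ q ⊗ r(q ⊗ q ⊗ q)))

Answer: r(t(k ⊗ k ⊗ k ⊗ q ⊗ r(q ⊗ q ⊗ q)))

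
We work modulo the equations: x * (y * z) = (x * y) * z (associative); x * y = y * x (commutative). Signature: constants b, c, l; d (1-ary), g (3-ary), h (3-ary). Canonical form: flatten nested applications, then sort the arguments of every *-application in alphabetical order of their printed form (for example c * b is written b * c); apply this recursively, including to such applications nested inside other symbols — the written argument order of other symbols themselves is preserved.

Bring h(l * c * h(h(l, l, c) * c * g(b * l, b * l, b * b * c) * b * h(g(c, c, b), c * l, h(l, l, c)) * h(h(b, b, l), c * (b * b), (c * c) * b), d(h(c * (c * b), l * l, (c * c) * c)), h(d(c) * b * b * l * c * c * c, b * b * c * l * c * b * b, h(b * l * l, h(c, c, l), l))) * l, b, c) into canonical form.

Answer: h(c * h(b * c * g(b * l, b * l, b * b * c) * h(g(c, c, b), c * l, h(l, l, c)) * h(h(b, b, l), b * b * c, b * c * c) * h(l, l, c), d(h(b * c * c, l * l, c * c * c)), h(b * b * c * c * c * d(c) * l, b * b * b * b * c * c * l, h(b * l * l, h(c, c, l), l))) * l * l, b, c)

Derivation:
Descend into:  l * c * h(h(l, l, c) * c * g(b * l, b * l, b * b * c) * b * h(g(c, c, b), c * l, h(l, l, c)) * h(h(b, b, l), c * (b * b), (c * c) * b), d(h(c * (c * b), l * l, (c * c) * c)), h(d(c) * b * b * l * c * c * c, b * b * c * l * c * b * b, h(b * l * l, h(c, c, l), l))) * l
Canonicalize subterm:  h(h(l, l, c) * c * g(b * l, b * l, b * b * c) * b * h(g(c, c, b), c * l, h(l, l, c)) * h(h(b, b, l), c * (b * b), (c * c) * b), d(h(c * (c * b), l * l, (c * c) * c)), h(d(c) * b * b * l * c * c * c, b * b * c * l * c * b * b, h(b * l * l, h(c, c, l), l)))  →  h(b * c * g(b * l, b * l, b * b * c) * h(g(c, c, b), c * l, h(l, l, c)) * h(h(b, b, l), b * b * c, b * c * c) * h(l, l, c), d(h(b * c * c, l * l, c * c * c)), h(b * b * c * c * c * d(c) * l, b * b * b * b * c * c * l, h(b * l * l, h(c, c, l), l)))
Order the arguments:  c * h(b * c * g(b * l, b * l, b * b * c) * h(g(c, c, b), c * l, h(l, l, c)) * h(h(b, b, l), b * b * c, b * c * c) * h(l, l, c), d(h(b * c * c, l * l, c * c * c)), h(b * b * c * c * c * d(c) * l, b * b * b * b * c * c * l, h(b * l * l, h(c, c, l), l))) * l * l
Rebuild:  h(c * h(b * c * g(b * l, b * l, b * b * c) * h(g(c, c, b), c * l, h(l, l, c)) * h(h(b, b, l), b * b * c, b * c * c) * h(l, l, c), d(h(b * c * c, l * l, c * c * c)), h(b * b * c * c * c * d(c) * l, b * b * b * b * c * c * l, h(b * l * l, h(c, c, l), l))) * l * l, b, c)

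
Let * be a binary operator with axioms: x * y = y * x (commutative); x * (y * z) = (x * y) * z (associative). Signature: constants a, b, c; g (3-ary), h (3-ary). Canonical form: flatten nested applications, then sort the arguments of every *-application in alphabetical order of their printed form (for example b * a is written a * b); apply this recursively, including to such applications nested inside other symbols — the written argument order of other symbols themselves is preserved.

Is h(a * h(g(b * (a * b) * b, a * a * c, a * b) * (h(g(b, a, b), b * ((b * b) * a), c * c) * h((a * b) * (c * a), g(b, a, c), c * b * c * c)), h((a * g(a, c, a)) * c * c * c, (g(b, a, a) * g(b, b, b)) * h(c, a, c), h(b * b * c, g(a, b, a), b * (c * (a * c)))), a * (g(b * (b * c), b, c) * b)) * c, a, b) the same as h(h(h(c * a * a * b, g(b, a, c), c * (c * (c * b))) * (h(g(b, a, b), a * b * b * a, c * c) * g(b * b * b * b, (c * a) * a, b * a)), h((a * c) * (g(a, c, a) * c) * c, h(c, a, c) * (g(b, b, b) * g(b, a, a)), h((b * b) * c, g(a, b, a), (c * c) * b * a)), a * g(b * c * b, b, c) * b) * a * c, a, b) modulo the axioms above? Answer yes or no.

Left:  h(a * h(g(b * (a * b) * b, a * a * c, a * b) * (h(g(b, a, b), b * ((b * b) * a), c * c) * h((a * b) * (c * a), g(b, a, c), c * b * c * c)), h((a * g(a, c, a)) * c * c * c, (g(b, a, a) * g(b, b, b)) * h(c, a, c), h(b * b * c, g(a, b, a), b * (c * (a * c)))), a * (g(b * (b * c), b, c) * b)) * c, a, b)
  Work inside:  a * h(g(b * (a * b) * b, a * a * c, a * b) * (h(g(b, a, b), b * ((b * b) * a), c * c) * h((a * b) * (c * a), g(b, a, c), c * b * c * c)), h((a * g(a, c, a)) * c * c * c, (g(b, a, a) * g(b, b, b)) * h(c, a, c), h(b * b * c, g(a, b, a), b * (c * (a * c)))), a * (g(b * (b * c), b, c) * b)) * c
  Canonicalize subterm:  h(g(b * (a * b) * b, a * a * c, a * b) * (h(g(b, a, b), b * ((b * b) * a), c * c) * h((a * b) * (c * a), g(b, a, c), c * b * c * c)), h((a * g(a, c, a)) * c * c * c, (g(b, a, a) * g(b, b, b)) * h(c, a, c), h(b * b * c, g(a, b, a), b * (c * (a * c)))), a * (g(b * (b * c), b, c) * b))  →  h(g(a * b * b * b, a * a * c, a * b) * h(a * a * b * c, g(b, a, c), b * c * c * c) * h(g(b, a, b), a * b * b * b, c * c), h(a * c * c * c * g(a, c, a), g(b, a, a) * g(b, b, b) * h(c, a, c), h(b * b * c, g(a, b, a), a * b * c * c)), a * b * g(b * b * c, b, c))
  Sort arguments:  a * c * h(g(a * b * b * b, a * a * c, a * b) * h(a * a * b * c, g(b, a, c), b * c * c * c) * h(g(b, a, b), a * b * b * b, c * c), h(a * c * c * c * g(a, c, a), g(b, a, a) * g(b, b, b) * h(c, a, c), h(b * b * c, g(a, b, a), a * b * c * c)), a * b * g(b * b * c, b, c))
  Reassemble:  h(a * c * h(g(a * b * b * b, a * a * c, a * b) * h(a * a * b * c, g(b, a, c), b * c * c * c) * h(g(b, a, b), a * b * b * b, c * c), h(a * c * c * c * g(a, c, a), g(b, a, a) * g(b, b, b) * h(c, a, c), h(b * b * c, g(a, b, a), a * b * c * c)), a * b * g(b * b * c, b, c)), a, b)
Right:  h(h(h(c * a * a * b, g(b, a, c), c * (c * (c * b))) * (h(g(b, a, b), a * b * b * a, c * c) * g(b * b * b * b, (c * a) * a, b * a)), h((a * c) * (g(a, c, a) * c) * c, h(c, a, c) * (g(b, b, b) * g(b, a, a)), h((b * b) * c, g(a, b, a), (c * c) * b * a)), a * g(b * c * b, b, c) * b) * a * c, a, b)
  Focus inside:  h(h(c * a * a * b, g(b, a, c), c * (c * (c * b))) * (h(g(b, a, b), a * b * b * a, c * c) * g(b * b * b * b, (c * a) * a, b * a)), h((a * c) * (g(a, c, a) * c) * c, h(c, a, c) * (g(b, b, b) * g(b, a, a)), h((b * b) * c, g(a, b, a), (c * c) * b * a)), a * g(b * c * b, b, c) * b) * a * c
  Canonicalize subterm:  h(h(c * a * a * b, g(b, a, c), c * (c * (c * b))) * (h(g(b, a, b), a * b * b * a, c * c) * g(b * b * b * b, (c * a) * a, b * a)), h((a * c) * (g(a, c, a) * c) * c, h(c, a, c) * (g(b, b, b) * g(b, a, a)), h((b * b) * c, g(a, b, a), (c * c) * b * a)), a * g(b * c * b, b, c) * b)  →  h(g(b * b * b * b, a * a * c, a * b) * h(a * a * b * c, g(b, a, c), b * c * c * c) * h(g(b, a, b), a * a * b * b, c * c), h(a * c * c * c * g(a, c, a), g(b, a, a) * g(b, b, b) * h(c, a, c), h(b * b * c, g(a, b, a), a * b * c * c)), a * b * g(b * b * c, b, c))
  Sort arguments:  a * c * h(g(b * b * b * b, a * a * c, a * b) * h(a * a * b * c, g(b, a, c), b * c * c * c) * h(g(b, a, b), a * a * b * b, c * c), h(a * c * c * c * g(a, c, a), g(b, a, a) * g(b, b, b) * h(c, a, c), h(b * b * c, g(a, b, a), a * b * c * c)), a * b * g(b * b * c, b, c))
  Rebuild:  h(a * c * h(g(b * b * b * b, a * a * c, a * b) * h(a * a * b * c, g(b, a, c), b * c * c * c) * h(g(b, a, b), a * a * b * b, c * c), h(a * c * c * c * g(a, c, a), g(b, a, a) * g(b, b, b) * h(c, a, c), h(b * b * c, g(a, b, a), a * b * c * c)), a * b * g(b * b * c, b, c)), a, b)

Answer: no — h(a * c * h(g(a * b * b * b, a * a * c, a * b) * h(a * a * b * c, g(b, a, c), b * c * c * c) * h(g(b, a, b), a * b * b * b, c * c), h(a * c * c * c * g(a, c, a), g(b, a, a) * g(b, b, b) * h(c, a, c), h(b * b * c, g(a, b, a), a * b * c * c)), a * b * g(b * b * c, b, c)), a, b) vs h(a * c * h(g(b * b * b * b, a * a * c, a * b) * h(a * a * b * c, g(b, a, c), b * c * c * c) * h(g(b, a, b), a * a * b * b, c * c), h(a * c * c * c * g(a, c, a), g(b, a, a) * g(b, b, b) * h(c, a, c), h(b * b * c, g(a, b, a), a * b * c * c)), a * b * g(b * b * c, b, c)), a, b)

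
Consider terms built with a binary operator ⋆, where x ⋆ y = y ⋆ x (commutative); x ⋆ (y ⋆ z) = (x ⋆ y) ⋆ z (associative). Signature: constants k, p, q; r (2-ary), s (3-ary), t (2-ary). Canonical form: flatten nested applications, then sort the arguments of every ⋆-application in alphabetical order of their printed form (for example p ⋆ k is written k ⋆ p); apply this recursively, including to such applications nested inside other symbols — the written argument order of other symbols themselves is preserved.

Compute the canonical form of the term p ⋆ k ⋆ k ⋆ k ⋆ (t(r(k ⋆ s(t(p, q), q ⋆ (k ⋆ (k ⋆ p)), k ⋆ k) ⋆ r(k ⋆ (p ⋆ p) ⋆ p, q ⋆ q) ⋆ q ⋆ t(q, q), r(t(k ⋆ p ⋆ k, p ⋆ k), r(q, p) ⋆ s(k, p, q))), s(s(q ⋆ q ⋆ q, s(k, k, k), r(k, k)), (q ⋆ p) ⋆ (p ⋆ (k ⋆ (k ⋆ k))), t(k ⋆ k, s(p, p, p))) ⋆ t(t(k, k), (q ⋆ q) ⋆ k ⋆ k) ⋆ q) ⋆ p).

Flatten:  p ⋆ k ⋆ k ⋆ k ⋆ t(r(k ⋆ s(t(p, q), q ⋆ (k ⋆ (k ⋆ p)), k ⋆ k) ⋆ r(k ⋆ (p ⋆ p) ⋆ p, q ⋆ q) ⋆ q ⋆ t(q, q), r(t(k ⋆ p ⋆ k, p ⋆ k), r(q, p) ⋆ s(k, p, q))), s(s(q ⋆ q ⋆ q, s(k, k, k), r(k, k)), (q ⋆ p) ⋆ (p ⋆ (k ⋆ (k ⋆ k))), t(k ⋆ k, s(p, p, p))) ⋆ t(t(k, k), (q ⋆ q) ⋆ k ⋆ k) ⋆ q) ⋆ p
Canonicalize subterm:  t(r(k ⋆ s(t(p, q), q ⋆ (k ⋆ (k ⋆ p)), k ⋆ k) ⋆ r(k ⋆ (p ⋆ p) ⋆ p, q ⋆ q) ⋆ q ⋆ t(q, q), r(t(k ⋆ p ⋆ k, p ⋆ k), r(q, p) ⋆ s(k, p, q))), s(s(q ⋆ q ⋆ q, s(k, k, k), r(k, k)), (q ⋆ p) ⋆ (p ⋆ (k ⋆ (k ⋆ k))), t(k ⋆ k, s(p, p, p))) ⋆ t(t(k, k), (q ⋆ q) ⋆ k ⋆ k) ⋆ q)  →  t(r(k ⋆ q ⋆ r(k ⋆ p ⋆ p ⋆ p, q ⋆ q) ⋆ s(t(p, q), k ⋆ k ⋆ p ⋆ q, k ⋆ k) ⋆ t(q, q), r(t(k ⋆ k ⋆ p, k ⋆ p), r(q, p) ⋆ s(k, p, q))), q ⋆ s(s(q ⋆ q ⋆ q, s(k, k, k), r(k, k)), k ⋆ k ⋆ k ⋆ p ⋆ p ⋆ q, t(k ⋆ k, s(p, p, p))) ⋆ t(t(k, k), k ⋆ k ⋆ q ⋆ q))
Order the arguments:  k ⋆ k ⋆ k ⋆ p ⋆ p ⋆ t(r(k ⋆ q ⋆ r(k ⋆ p ⋆ p ⋆ p, q ⋆ q) ⋆ s(t(p, q), k ⋆ k ⋆ p ⋆ q, k ⋆ k) ⋆ t(q, q), r(t(k ⋆ k ⋆ p, k ⋆ p), r(q, p) ⋆ s(k, p, q))), q ⋆ s(s(q ⋆ q ⋆ q, s(k, k, k), r(k, k)), k ⋆ k ⋆ k ⋆ p ⋆ p ⋆ q, t(k ⋆ k, s(p, p, p))) ⋆ t(t(k, k), k ⋆ k ⋆ q ⋆ q))

Answer: k ⋆ k ⋆ k ⋆ p ⋆ p ⋆ t(r(k ⋆ q ⋆ r(k ⋆ p ⋆ p ⋆ p, q ⋆ q) ⋆ s(t(p, q), k ⋆ k ⋆ p ⋆ q, k ⋆ k) ⋆ t(q, q), r(t(k ⋆ k ⋆ p, k ⋆ p), r(q, p) ⋆ s(k, p, q))), q ⋆ s(s(q ⋆ q ⋆ q, s(k, k, k), r(k, k)), k ⋆ k ⋆ k ⋆ p ⋆ p ⋆ q, t(k ⋆ k, s(p, p, p))) ⋆ t(t(k, k), k ⋆ k ⋆ q ⋆ q))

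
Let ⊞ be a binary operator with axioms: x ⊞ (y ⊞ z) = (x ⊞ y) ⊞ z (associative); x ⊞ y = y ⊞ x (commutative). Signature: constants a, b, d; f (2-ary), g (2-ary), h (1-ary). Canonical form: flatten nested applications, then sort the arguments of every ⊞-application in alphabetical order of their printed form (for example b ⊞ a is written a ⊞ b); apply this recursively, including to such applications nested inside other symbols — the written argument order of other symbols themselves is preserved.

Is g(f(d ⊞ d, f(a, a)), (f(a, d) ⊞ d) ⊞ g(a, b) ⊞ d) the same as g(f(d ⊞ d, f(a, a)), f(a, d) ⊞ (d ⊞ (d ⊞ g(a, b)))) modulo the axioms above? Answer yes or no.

Left:  g(f(d ⊞ d, f(a, a)), (f(a, d) ⊞ d) ⊞ g(a, b) ⊞ d)
  Work inside:  (f(a, d) ⊞ d) ⊞ g(a, b) ⊞ d
  Un-nest:  f(a, d) ⊞ d ⊞ g(a, b) ⊞ d
  Sort arguments:  d ⊞ d ⊞ f(a, d) ⊞ g(a, b)
  Put back:  g(f(d ⊞ d, f(a, a)), d ⊞ d ⊞ f(a, d) ⊞ g(a, b))
Right:  g(f(d ⊞ d, f(a, a)), f(a, d) ⊞ (d ⊞ (d ⊞ g(a, b))))
  Descend into:  f(a, d) ⊞ (d ⊞ (d ⊞ g(a, b)))
  Flatten:  f(a, d) ⊞ d ⊞ d ⊞ g(a, b)
  Sort arguments:  d ⊞ d ⊞ f(a, d) ⊞ g(a, b)
  Rebuild:  g(f(d ⊞ d, f(a, a)), d ⊞ d ⊞ f(a, d) ⊞ g(a, b))

Answer: yes — both canonical forms are g(f(d ⊞ d, f(a, a)), d ⊞ d ⊞ f(a, d) ⊞ g(a, b))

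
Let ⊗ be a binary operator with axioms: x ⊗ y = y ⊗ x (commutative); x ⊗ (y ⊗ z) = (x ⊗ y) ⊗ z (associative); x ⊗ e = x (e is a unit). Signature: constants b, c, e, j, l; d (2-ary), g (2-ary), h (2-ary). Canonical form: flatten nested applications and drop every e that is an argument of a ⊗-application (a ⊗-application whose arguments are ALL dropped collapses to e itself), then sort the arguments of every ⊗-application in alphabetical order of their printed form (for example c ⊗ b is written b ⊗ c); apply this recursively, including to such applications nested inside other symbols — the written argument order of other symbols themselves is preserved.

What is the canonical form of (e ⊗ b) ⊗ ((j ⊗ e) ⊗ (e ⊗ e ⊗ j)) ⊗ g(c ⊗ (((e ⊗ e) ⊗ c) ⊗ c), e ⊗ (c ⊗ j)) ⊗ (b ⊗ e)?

Un-nest:  e ⊗ b ⊗ j ⊗ e ⊗ e ⊗ e ⊗ j ⊗ g(c ⊗ (((e ⊗ e) ⊗ c) ⊗ c), e ⊗ (c ⊗ j)) ⊗ b ⊗ e
Canonicalize subterm:  g(c ⊗ (((e ⊗ e) ⊗ c) ⊗ c), e ⊗ (c ⊗ j))  →  g(c ⊗ c ⊗ c, c ⊗ j)
Drop the unit:  drop e (×5)
Sort arguments:  b ⊗ b ⊗ g(c ⊗ c ⊗ c, c ⊗ j) ⊗ j ⊗ j

Answer: b ⊗ b ⊗ g(c ⊗ c ⊗ c, c ⊗ j) ⊗ j ⊗ j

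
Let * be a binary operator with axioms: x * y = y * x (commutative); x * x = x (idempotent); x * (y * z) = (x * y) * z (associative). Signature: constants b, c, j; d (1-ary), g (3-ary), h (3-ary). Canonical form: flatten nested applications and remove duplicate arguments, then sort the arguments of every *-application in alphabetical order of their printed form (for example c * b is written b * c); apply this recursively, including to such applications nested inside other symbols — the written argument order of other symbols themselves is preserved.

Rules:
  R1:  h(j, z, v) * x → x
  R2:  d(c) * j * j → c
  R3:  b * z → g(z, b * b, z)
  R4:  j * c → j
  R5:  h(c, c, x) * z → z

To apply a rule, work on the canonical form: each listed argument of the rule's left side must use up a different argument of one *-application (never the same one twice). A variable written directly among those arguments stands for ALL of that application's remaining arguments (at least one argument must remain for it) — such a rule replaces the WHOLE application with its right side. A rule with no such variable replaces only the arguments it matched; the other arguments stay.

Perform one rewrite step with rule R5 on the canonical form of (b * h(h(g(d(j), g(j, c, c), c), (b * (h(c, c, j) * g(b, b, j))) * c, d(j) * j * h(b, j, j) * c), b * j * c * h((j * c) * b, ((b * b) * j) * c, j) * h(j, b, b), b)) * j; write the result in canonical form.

Answer: b * h(h(g(d(j), g(j, c, c), c), b * c * g(b, b, j), c * d(j) * h(b, j, j) * j), b * c * h(b * c * j, b * c * j, j) * h(j, b, b) * j, b) * j

Derivation:
Canonical form:  b * h(h(g(d(j), g(j, c, c), c), b * c * g(b, b, j) * h(c, c, j), c * d(j) * h(b, j, j) * j), b * c * h(b * c * j, b * c * j, j) * h(j, b, b) * j, b) * j
Apply R5:  consuming h(c, c, j);  x := j, z := b * c * g(b, b, j)
The variable takes the whole remainder — replace the entire application.
Giving:  b * h(h(g(d(j), g(j, c, c), c), b * c * g(b, b, j), c * d(j) * h(b, j, j) * j), b * c * h(b * c * j, b * c * j, j) * h(j, b, b) * j, b) * j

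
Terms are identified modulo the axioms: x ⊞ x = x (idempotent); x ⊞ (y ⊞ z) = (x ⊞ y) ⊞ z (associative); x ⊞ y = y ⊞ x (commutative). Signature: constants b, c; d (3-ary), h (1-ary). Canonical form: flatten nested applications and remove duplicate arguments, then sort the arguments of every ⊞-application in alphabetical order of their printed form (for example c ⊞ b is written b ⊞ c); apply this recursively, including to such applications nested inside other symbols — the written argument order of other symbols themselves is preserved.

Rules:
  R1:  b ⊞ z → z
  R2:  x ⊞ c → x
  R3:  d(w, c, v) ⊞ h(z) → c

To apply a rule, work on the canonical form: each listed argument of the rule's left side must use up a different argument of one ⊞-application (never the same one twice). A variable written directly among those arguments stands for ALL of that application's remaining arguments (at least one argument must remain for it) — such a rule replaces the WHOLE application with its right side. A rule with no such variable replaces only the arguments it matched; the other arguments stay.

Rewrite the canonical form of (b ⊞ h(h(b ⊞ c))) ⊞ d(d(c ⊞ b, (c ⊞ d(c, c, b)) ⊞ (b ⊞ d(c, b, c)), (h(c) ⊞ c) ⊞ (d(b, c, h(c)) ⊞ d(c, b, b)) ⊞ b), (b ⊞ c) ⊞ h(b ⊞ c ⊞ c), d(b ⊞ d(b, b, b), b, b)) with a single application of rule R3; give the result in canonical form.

Answer: b ⊞ d(d(b ⊞ c, b ⊞ c ⊞ d(c, b, c) ⊞ d(c, c, b), b ⊞ c ⊞ d(c, b, b)), b ⊞ c ⊞ h(b ⊞ c), d(b ⊞ d(b, b, b), b, b)) ⊞ h(h(b ⊞ c))

Derivation:
Canonical form:  b ⊞ d(d(b ⊞ c, b ⊞ c ⊞ d(c, b, c) ⊞ d(c, c, b), b ⊞ c ⊞ d(b, c, h(c)) ⊞ d(c, b, b) ⊞ h(c)), b ⊞ c ⊞ h(b ⊞ c), d(b ⊞ d(b, b, b), b, b)) ⊞ h(h(b ⊞ c))
R3 matches:  uses d(b, c, h(c)), h(c);  v := h(c), w := b, z := c
Result:  b ⊞ d(d(b ⊞ c, b ⊞ c ⊞ d(c, b, c) ⊞ d(c, c, b), b ⊞ c ⊞ d(c, b, b)), b ⊞ c ⊞ h(b ⊞ c), d(b ⊞ d(b, b, b), b, b)) ⊞ h(h(b ⊞ c))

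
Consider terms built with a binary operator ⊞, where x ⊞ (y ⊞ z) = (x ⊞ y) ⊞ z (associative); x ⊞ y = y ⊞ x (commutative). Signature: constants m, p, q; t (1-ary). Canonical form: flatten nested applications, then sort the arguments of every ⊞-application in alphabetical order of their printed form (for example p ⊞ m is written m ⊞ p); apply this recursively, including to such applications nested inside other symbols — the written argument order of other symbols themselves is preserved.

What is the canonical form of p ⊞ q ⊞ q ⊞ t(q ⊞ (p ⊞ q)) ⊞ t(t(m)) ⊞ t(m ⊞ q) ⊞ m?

Answer: m ⊞ p ⊞ q ⊞ q ⊞ t(m ⊞ q) ⊞ t(p ⊞ q ⊞ q) ⊞ t(t(m))

Derivation:
Canonicalize subterm:  t(q ⊞ (p ⊞ q))  →  t(p ⊞ q ⊞ q)
Sort:  m ⊞ p ⊞ q ⊞ q ⊞ t(m ⊞ q) ⊞ t(p ⊞ q ⊞ q) ⊞ t(t(m))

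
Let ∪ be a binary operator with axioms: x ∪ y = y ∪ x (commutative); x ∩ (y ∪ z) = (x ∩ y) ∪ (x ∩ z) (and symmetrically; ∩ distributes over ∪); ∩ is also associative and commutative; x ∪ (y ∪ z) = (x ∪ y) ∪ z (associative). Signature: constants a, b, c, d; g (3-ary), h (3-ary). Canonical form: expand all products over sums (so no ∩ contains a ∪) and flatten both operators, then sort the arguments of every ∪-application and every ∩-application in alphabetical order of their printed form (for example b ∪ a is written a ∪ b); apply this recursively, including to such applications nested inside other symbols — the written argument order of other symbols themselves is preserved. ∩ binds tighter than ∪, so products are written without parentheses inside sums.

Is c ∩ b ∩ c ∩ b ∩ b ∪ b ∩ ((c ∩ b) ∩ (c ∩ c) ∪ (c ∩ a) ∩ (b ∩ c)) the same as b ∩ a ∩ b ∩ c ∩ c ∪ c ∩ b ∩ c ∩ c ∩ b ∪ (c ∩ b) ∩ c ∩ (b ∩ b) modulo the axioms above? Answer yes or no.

Answer: yes — both canonical forms are a ∩ b ∩ b ∩ c ∩ c ∪ b ∩ b ∩ b ∩ c ∩ c ∪ b ∩ b ∩ c ∩ c ∩ c

Derivation:
Left:  c ∩ b ∩ c ∩ b ∩ b ∪ b ∩ ((c ∩ b) ∩ (c ∩ c) ∪ (c ∩ a) ∩ (b ∩ c))
  Expand products over sums:  b ∩ b ∩ b ∩ c ∩ c ∪ b ∩ b ∩ c ∩ c ∩ c ∪ a ∩ b ∩ b ∩ c ∩ c
  Order the arguments:  a ∩ b ∩ b ∩ c ∩ c ∪ b ∩ b ∩ b ∩ c ∩ c ∪ b ∩ b ∩ c ∩ c ∩ c
Right:  b ∩ a ∩ b ∩ c ∩ c ∪ c ∩ b ∩ c ∩ c ∩ b ∪ (c ∩ b) ∩ c ∩ (b ∩ b)
  Un-nest:  a ∩ b ∩ b ∩ c ∩ c ∪ b ∩ b ∩ c ∩ c ∩ c ∪ b ∩ b ∩ b ∩ c ∩ c
  Sort arguments:  a ∩ b ∩ b ∩ c ∩ c ∪ b ∩ b ∩ b ∩ c ∩ c ∪ b ∩ b ∩ c ∩ c ∩ c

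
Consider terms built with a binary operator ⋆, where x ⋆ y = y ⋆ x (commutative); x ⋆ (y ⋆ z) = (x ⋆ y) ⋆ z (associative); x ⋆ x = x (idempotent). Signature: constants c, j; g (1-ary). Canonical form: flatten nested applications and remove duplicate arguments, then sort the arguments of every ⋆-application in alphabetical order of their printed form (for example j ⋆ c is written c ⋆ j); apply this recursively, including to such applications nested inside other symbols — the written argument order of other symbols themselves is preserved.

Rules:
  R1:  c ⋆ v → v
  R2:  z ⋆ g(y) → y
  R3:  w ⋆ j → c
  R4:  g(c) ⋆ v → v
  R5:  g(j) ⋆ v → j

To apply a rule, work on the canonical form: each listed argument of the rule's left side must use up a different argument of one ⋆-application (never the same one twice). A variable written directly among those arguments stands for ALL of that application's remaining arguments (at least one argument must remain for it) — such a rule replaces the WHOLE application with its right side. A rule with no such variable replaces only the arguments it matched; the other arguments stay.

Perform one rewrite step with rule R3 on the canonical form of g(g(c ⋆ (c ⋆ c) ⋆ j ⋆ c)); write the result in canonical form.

Canonical form:  g(g(c ⋆ j))
Apply R3:  consuming j;  w := c
The variable takes the whole remainder — replace the entire application.
New term:  g(g(c))

Answer: g(g(c))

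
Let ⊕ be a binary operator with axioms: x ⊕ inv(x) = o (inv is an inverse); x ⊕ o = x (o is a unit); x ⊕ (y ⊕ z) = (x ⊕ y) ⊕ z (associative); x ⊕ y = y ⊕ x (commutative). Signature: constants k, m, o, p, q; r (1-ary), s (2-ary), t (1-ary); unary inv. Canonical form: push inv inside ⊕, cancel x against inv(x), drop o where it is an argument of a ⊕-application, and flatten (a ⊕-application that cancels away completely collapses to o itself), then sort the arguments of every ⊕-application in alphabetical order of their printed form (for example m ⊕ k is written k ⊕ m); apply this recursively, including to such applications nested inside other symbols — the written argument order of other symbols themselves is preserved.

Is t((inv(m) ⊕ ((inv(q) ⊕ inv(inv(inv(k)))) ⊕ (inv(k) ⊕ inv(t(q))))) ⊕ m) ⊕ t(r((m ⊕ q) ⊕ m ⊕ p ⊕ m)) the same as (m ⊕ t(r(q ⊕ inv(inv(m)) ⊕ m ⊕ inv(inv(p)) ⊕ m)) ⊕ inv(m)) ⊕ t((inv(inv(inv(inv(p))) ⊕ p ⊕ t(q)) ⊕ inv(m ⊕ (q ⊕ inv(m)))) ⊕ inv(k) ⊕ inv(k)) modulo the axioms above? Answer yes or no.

Answer: yes — both canonical forms are t(inv(k) ⊕ inv(k) ⊕ inv(q) ⊕ inv(t(q))) ⊕ t(r(m ⊕ m ⊕ m ⊕ p ⊕ q))

Derivation:
Left:  t((inv(m) ⊕ ((inv(q) ⊕ inv(inv(inv(k)))) ⊕ (inv(k) ⊕ inv(t(q))))) ⊕ m) ⊕ t(r((m ⊕ q) ⊕ m ⊕ p ⊕ m))
  Push inv inside:  distribute inv over ⊕ and collapse double inv
  Collect:  t(inv(k) ⊕ inv(k) ⊕ inv(q) ⊕ inv(t(q))) ⊕ t(r(m ⊕ m ⊕ m ⊕ p ⊕ q))
Right:  (m ⊕ t(r(q ⊕ inv(inv(m)) ⊕ m ⊕ inv(inv(p)) ⊕ m)) ⊕ inv(m)) ⊕ t((inv(inv(inv(inv(p))) ⊕ p ⊕ t(q)) ⊕ inv(m ⊕ (q ⊕ inv(m)))) ⊕ inv(k) ⊕ inv(k))
  Push inv inside:  distribute inv over ⊕ and collapse double inv
  Cancel inverse pairs:  m cancels
  Collect terms:  t(r(m ⊕ m ⊕ m ⊕ p ⊕ q)) ⊕ t(inv(k) ⊕ inv(k) ⊕ inv(q) ⊕ inv(t(q)))
  Order the arguments:  t(inv(k) ⊕ inv(k) ⊕ inv(q) ⊕ inv(t(q))) ⊕ t(r(m ⊕ m ⊕ m ⊕ p ⊕ q))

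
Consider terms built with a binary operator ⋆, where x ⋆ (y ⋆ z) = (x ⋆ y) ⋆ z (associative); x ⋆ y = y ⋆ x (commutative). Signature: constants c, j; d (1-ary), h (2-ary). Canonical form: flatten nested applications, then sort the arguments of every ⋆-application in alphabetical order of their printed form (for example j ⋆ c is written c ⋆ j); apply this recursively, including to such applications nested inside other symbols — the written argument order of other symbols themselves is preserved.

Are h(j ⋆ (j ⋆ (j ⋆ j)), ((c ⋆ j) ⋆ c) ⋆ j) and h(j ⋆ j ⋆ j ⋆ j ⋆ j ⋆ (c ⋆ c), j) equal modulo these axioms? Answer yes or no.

Left:  h(j ⋆ (j ⋆ (j ⋆ j)), ((c ⋆ j) ⋆ c) ⋆ j)
  Descend into:  ((c ⋆ j) ⋆ c) ⋆ j
  Merge nested applications:  c ⋆ j ⋆ c ⋆ j
  Order the arguments:  c ⋆ c ⋆ j ⋆ j
  Rebuild:  h(j ⋆ j ⋆ j ⋆ j, c ⋆ c ⋆ j ⋆ j)
Right:  h(j ⋆ j ⋆ j ⋆ j ⋆ j ⋆ (c ⋆ c), j)
  Work inside:  j ⋆ j ⋆ j ⋆ j ⋆ j ⋆ (c ⋆ c)
  Merge nested applications:  j ⋆ j ⋆ j ⋆ j ⋆ j ⋆ c ⋆ c
  Sort arguments:  c ⋆ c ⋆ j ⋆ j ⋆ j ⋆ j ⋆ j
  Put back:  h(c ⋆ c ⋆ j ⋆ j ⋆ j ⋆ j ⋆ j, j)

Answer: no — h(j ⋆ j ⋆ j ⋆ j, c ⋆ c ⋆ j ⋆ j) vs h(c ⋆ c ⋆ j ⋆ j ⋆ j ⋆ j ⋆ j, j)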